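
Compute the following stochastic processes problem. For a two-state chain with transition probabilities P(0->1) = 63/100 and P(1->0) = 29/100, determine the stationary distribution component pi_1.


Stationary distribution: pi_0 = p10/(p01+p10), pi_1 = p01/(p01+p10)
p01 = 0.6300, p10 = 0.2900
pi_1 = 0.6848

0.6848


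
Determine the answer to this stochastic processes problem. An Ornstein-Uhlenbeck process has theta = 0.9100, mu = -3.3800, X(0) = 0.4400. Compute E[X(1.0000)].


E[X(t)] = mu + (X(0) - mu)*exp(-theta*t)
= -3.3800 + (0.4400 - -3.3800)*exp(-0.9100*1.0000)
= -3.3800 + 3.8200 * 0.4025
= -1.8424

-1.8424


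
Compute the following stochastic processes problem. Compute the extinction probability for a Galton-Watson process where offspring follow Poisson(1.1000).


Since mu = 1.1000 > 1, extinction prob q < 1.
Solve s = exp(mu*(s-1)) iteratively.
q = 0.8239

0.8239


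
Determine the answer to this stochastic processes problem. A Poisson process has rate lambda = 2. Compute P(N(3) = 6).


P(N(t)=k) = (lambda*t)^k * exp(-lambda*t) / k!
lambda*t = 6
= 6^6 * exp(-6) / 6!
= 46656 * 0.0025 / 720
= 0.1606

0.1606


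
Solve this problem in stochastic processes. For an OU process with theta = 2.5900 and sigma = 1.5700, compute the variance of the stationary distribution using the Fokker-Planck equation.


Stationary variance = sigma^2 / (2*theta)
= 1.5700^2 / (2*2.5900)
= 2.4649 / 5.1800
= 0.4758

0.4758


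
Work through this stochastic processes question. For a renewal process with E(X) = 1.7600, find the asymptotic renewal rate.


Long-run renewal rate = 1/E(X)
= 1/1.7600
= 0.5682

0.5682


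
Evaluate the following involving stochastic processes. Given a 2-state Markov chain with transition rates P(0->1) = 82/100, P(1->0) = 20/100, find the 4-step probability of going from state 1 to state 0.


Computing P^4 by matrix multiplication.
P = [[0.1800, 0.8200], [0.2000, 0.8000]]
After raising P to the power 4:
P^4(1,0) = 0.1961

0.1961


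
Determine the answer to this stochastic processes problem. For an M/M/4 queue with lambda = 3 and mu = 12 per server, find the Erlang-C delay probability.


a = lambda/mu = 0.2500
rho = a/c = 0.0625
Erlang-C formula applied:
C(c,a) = 1.3521e-04

1.3521e-04


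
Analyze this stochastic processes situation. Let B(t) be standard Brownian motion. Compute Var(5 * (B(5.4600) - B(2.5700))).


Var(alpha*(B(t)-B(s))) = alpha^2 * (t-s)
= 5^2 * (5.4600 - 2.5700)
= 25 * 2.8900
= 72.2500

72.2500


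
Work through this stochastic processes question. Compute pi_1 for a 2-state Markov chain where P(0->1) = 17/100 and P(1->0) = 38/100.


Stationary distribution: pi_0 = p10/(p01+p10), pi_1 = p01/(p01+p10)
p01 = 0.1700, p10 = 0.3800
pi_1 = 0.3091

0.3091


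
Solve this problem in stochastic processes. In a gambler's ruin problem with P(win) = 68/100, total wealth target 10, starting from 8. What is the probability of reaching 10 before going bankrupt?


Gambler's ruin formula:
r = q/p = 0.3200/0.6800 = 0.4706
P(win) = (1 - r^i)/(1 - r^N)
= (1 - 0.4706^8)/(1 - 0.4706^10)
= 0.9981

0.9981


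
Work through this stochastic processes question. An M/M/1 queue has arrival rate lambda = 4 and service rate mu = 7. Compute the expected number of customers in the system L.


rho = 4/7 = 0.5714
L = rho/(1-rho)
= 0.5714/0.4286
= 1.3333

1.3333


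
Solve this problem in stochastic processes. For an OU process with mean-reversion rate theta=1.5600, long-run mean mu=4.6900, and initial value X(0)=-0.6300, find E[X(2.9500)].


E[X(t)] = mu + (X(0) - mu)*exp(-theta*t)
= 4.6900 + (-0.6300 - 4.6900)*exp(-1.5600*2.9500)
= 4.6900 + -5.3200 * 0.0100
= 4.6366

4.6366


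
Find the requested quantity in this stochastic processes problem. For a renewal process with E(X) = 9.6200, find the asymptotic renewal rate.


Long-run renewal rate = 1/E(X)
= 1/9.6200
= 0.1040

0.1040


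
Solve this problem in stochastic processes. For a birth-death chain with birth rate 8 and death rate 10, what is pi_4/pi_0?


For birth-death process, pi_n/pi_0 = (lambda/mu)^n
= (8/10)^4
= 0.4096

0.4096


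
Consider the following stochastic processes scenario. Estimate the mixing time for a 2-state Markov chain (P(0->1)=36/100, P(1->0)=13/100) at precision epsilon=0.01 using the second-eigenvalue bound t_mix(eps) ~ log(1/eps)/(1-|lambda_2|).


lambda_2 = |1 - p01 - p10| = |1 - 0.3600 - 0.1300| = 0.5100
t_mix ~ log(1/eps)/(1 - |lambda_2|)
= log(100)/(1 - 0.5100) = 4.6052/0.4900
= 9.3983

9.3983


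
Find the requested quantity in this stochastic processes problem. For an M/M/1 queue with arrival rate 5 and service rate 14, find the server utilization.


rho = lambda/mu
= 5/14
= 0.3571

0.3571


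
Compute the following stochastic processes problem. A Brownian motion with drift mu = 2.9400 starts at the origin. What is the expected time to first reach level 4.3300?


Expected first passage time = a/mu
= 4.3300/2.9400
= 1.4728

1.4728


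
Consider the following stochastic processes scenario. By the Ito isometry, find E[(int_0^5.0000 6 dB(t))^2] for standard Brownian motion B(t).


By Ito isometry: E[(int f dB)^2] = int f^2 dt
= 6^2 * 5.0000
= 36 * 5.0000 = 180.0000

180.0000


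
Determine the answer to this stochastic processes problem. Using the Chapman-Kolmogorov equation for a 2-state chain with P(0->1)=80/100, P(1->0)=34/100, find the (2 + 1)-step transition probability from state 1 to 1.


P^3 = P^2 * P^1
Computing via matrix multiplication of the transition matrix.
Entry (1,1) of P^3 = 0.7009

0.7009


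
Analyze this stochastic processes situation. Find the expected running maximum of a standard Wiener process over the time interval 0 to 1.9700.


E(max B(s)) = sqrt(2t/pi)
= sqrt(2*1.9700/pi)
= sqrt(1.2541)
= 1.1199

1.1199


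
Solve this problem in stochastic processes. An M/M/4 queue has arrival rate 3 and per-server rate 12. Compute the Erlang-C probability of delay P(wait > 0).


a = lambda/mu = 0.2500
rho = a/c = 0.0625
Erlang-C formula applied:
C(c,a) = 1.3521e-04

1.3521e-04


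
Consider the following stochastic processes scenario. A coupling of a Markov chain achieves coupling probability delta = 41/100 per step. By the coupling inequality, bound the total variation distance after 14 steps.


TV distance bound <= (1-delta)^n
= (1 - 0.4100)^14
= 0.5900^14
= 6.1934e-04

6.1934e-04


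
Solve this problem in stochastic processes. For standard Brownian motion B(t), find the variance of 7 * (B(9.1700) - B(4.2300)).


Var(alpha*(B(t)-B(s))) = alpha^2 * (t-s)
= 7^2 * (9.1700 - 4.2300)
= 49 * 4.9400
= 242.0600

242.0600


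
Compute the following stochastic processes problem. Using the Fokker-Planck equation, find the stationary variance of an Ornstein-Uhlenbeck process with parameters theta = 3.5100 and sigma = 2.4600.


Stationary variance = sigma^2 / (2*theta)
= 2.4600^2 / (2*3.5100)
= 6.0516 / 7.0200
= 0.8621

0.8621


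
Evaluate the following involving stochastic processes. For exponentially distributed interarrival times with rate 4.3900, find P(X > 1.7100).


P(X > t) = exp(-lambda * t)
= exp(-4.3900 * 1.7100)
= exp(-7.5069) = 5.4928e-04

5.4928e-04


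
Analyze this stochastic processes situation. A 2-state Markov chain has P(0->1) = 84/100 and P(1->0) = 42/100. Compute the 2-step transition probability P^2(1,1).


Computing P^2 by matrix multiplication.
P = [[0.1600, 0.8400], [0.4200, 0.5800]]
After raising P to the power 2:
P^2(1,1) = 0.6892

0.6892


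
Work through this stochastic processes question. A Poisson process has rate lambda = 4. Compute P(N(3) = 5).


P(N(t)=k) = (lambda*t)^k * exp(-lambda*t) / k!
lambda*t = 12
= 12^5 * exp(-12) / 5!
= 248832 * 6.1442e-06 / 120
= 0.0127

0.0127


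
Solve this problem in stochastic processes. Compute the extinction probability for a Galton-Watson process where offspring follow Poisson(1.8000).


Since mu = 1.8000 > 1, extinction prob q < 1.
Solve s = exp(mu*(s-1)) iteratively.
q = 0.2676

0.2676


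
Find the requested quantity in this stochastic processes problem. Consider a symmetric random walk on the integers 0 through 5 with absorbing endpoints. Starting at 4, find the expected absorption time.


For symmetric RW on 0,...,N with absorbing barriers, E(i) = i*(N-i)
E(4) = 4 * 1 = 4

4


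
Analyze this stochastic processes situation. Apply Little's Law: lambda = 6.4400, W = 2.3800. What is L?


Little's Law: L = lambda * W
= 6.4400 * 2.3800
= 15.3272

15.3272


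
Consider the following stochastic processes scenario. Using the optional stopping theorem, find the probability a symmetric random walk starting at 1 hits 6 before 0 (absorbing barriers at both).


By optional stopping theorem: E(M at tau) = M(0) = 1
P(hit 6)*6 + P(hit 0)*0 = 1
P(hit 6) = (1 - 0)/(6 - 0) = 1/6 = 0.1667

0.1667


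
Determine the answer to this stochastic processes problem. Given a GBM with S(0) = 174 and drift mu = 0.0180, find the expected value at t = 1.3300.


E[S(t)] = S(0) * exp(mu * t)
= 174 * exp(0.0180 * 1.3300)
= 174 * 1.0242
= 178.2158

178.2158


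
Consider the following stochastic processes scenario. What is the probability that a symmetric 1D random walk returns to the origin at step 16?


P(S(16) = 0) = C(16,8) / 4^8
= 12870 / 65536
= 0.1964

0.1964


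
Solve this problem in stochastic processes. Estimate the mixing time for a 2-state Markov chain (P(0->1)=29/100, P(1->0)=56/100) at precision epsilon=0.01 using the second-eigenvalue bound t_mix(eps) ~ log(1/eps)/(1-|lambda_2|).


lambda_2 = |1 - p01 - p10| = |1 - 0.2900 - 0.5600| = 0.1500
t_mix ~ log(1/eps)/(1 - |lambda_2|)
= log(100)/(1 - 0.1500) = 4.6052/0.8500
= 5.4178

5.4178


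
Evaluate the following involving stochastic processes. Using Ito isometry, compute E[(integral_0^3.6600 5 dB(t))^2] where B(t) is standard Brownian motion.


By Ito isometry: E[(int f dB)^2] = int f^2 dt
= 5^2 * 3.6600
= 25 * 3.6600 = 91.5000

91.5000


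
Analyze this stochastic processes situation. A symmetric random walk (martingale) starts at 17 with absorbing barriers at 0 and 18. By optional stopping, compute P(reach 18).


By optional stopping theorem: E(M at tau) = M(0) = 17
P(hit 18)*18 + P(hit 0)*0 = 17
P(hit 18) = (17 - 0)/(18 - 0) = 17/18 = 0.9444

0.9444


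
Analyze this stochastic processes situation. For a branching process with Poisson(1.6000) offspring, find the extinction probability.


Since mu = 1.6000 > 1, extinction prob q < 1.
Solve s = exp(mu*(s-1)) iteratively.
q = 0.3580

0.3580


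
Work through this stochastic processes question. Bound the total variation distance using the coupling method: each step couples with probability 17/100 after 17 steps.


TV distance bound <= (1-delta)^n
= (1 - 0.1700)^17
= 0.8300^17
= 0.0421

0.0421


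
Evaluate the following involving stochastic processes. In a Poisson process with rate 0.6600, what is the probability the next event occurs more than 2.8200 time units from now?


P(X > t) = exp(-lambda * t)
= exp(-0.6600 * 2.8200)
= exp(-1.8612) = 0.1555

0.1555


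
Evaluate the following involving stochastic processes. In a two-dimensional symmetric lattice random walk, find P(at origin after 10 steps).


P = C(10,5)^2 / 4^10
= 252^2 / 1048576
= 63504 / 1048576
= 0.0606

0.0606


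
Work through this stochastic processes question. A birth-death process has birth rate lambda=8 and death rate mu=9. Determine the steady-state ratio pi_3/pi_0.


For birth-death process, pi_n/pi_0 = (lambda/mu)^n
= (8/9)^3
= 0.7023

0.7023


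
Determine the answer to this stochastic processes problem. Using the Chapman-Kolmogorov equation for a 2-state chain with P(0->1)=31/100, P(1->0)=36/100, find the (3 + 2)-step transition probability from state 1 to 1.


P^5 = P^3 * P^2
Computing via matrix multiplication of the transition matrix.
Entry (1,1) of P^5 = 0.4648

0.4648


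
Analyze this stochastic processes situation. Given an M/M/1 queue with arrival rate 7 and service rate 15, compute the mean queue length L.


rho = 7/15 = 0.4667
L = rho/(1-rho)
= 0.4667/0.5333
= 0.8750

0.8750


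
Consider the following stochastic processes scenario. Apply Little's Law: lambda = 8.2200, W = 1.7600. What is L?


Little's Law: L = lambda * W
= 8.2200 * 1.7600
= 14.4672

14.4672


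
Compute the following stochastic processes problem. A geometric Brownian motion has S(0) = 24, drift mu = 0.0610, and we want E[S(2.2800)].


E[S(t)] = S(0) * exp(mu * t)
= 24 * exp(0.0610 * 2.2800)
= 24 * 1.1492
= 27.5812

27.5812


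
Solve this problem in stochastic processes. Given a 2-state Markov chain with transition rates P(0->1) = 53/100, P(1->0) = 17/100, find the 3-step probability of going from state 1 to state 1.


Computing P^3 by matrix multiplication.
P = [[0.4700, 0.5300], [0.1700, 0.8300]]
After raising P to the power 3:
P^3(1,1) = 0.7637

0.7637


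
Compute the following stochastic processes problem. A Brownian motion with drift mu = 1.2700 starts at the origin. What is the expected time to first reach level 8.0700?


Expected first passage time = a/mu
= 8.0700/1.2700
= 6.3543

6.3543


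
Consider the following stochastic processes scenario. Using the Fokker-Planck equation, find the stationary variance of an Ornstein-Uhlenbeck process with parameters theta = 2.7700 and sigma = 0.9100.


Stationary variance = sigma^2 / (2*theta)
= 0.9100^2 / (2*2.7700)
= 0.8281 / 5.5400
= 0.1495

0.1495


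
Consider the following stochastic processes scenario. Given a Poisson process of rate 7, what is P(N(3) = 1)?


P(N(t)=k) = (lambda*t)^k * exp(-lambda*t) / k!
lambda*t = 21
= 21^1 * exp(-21) / 1!
= 21 * 7.5826e-10 / 1
= 1.5923e-08

1.5923e-08


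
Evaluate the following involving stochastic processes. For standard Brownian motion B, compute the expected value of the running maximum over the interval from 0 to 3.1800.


E(max B(s)) = sqrt(2t/pi)
= sqrt(2*3.1800/pi)
= sqrt(2.0245)
= 1.4228

1.4228


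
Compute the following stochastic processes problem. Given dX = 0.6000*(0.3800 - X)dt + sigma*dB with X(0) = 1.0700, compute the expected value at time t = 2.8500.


E[X(t)] = mu + (X(0) - mu)*exp(-theta*t)
= 0.3800 + (1.0700 - 0.3800)*exp(-0.6000*2.8500)
= 0.3800 + 0.6900 * 0.1809
= 0.5048

0.5048


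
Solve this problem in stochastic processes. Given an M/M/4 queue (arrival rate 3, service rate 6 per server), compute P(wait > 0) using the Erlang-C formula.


a = lambda/mu = 0.5000
rho = a/c = 0.1250
Erlang-C formula applied:
C(c,a) = 0.0018

0.0018


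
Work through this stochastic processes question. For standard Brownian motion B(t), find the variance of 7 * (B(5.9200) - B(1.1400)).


Var(alpha*(B(t)-B(s))) = alpha^2 * (t-s)
= 7^2 * (5.9200 - 1.1400)
= 49 * 4.7800
= 234.2200

234.2200


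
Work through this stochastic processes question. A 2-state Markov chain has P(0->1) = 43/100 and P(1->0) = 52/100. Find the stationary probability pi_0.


Stationary distribution: pi_0 = p10/(p01+p10), pi_1 = p01/(p01+p10)
p01 = 0.4300, p10 = 0.5200
pi_0 = 0.5474

0.5474


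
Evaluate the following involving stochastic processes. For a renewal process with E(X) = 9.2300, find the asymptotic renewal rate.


Long-run renewal rate = 1/E(X)
= 1/9.2300
= 0.1083

0.1083


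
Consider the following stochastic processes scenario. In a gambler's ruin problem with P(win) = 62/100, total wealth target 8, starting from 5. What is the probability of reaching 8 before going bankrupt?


Gambler's ruin formula:
r = q/p = 0.3800/0.6200 = 0.6129
P(win) = (1 - r^i)/(1 - r^N)
= (1 - 0.6129^5)/(1 - 0.6129^8)
= 0.9321

0.9321


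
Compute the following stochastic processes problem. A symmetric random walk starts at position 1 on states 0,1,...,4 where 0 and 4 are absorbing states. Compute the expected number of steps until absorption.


For symmetric RW on 0,...,N with absorbing barriers, E(i) = i*(N-i)
E(1) = 1 * 3 = 3

3


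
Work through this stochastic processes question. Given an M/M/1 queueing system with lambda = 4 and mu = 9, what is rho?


rho = lambda/mu
= 4/9
= 0.4444

0.4444


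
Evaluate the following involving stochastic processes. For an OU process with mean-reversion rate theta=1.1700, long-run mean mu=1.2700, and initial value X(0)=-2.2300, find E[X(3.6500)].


E[X(t)] = mu + (X(0) - mu)*exp(-theta*t)
= 1.2700 + (-2.2300 - 1.2700)*exp(-1.1700*3.6500)
= 1.2700 + -3.5000 * 0.0140
= 1.2211

1.2211


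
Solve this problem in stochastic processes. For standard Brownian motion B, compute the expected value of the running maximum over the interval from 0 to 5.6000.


E(max B(s)) = sqrt(2t/pi)
= sqrt(2*5.6000/pi)
= sqrt(3.5651)
= 1.8881

1.8881


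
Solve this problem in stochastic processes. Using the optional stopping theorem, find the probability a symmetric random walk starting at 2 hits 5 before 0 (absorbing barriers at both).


By optional stopping theorem: E(M at tau) = M(0) = 2
P(hit 5)*5 + P(hit 0)*0 = 2
P(hit 5) = (2 - 0)/(5 - 0) = 2/5 = 0.4000

0.4000


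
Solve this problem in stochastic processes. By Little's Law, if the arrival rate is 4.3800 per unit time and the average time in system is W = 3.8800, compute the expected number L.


Little's Law: L = lambda * W
= 4.3800 * 3.8800
= 16.9944

16.9944


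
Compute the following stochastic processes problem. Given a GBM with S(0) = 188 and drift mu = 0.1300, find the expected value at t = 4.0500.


E[S(t)] = S(0) * exp(mu * t)
= 188 * exp(0.1300 * 4.0500)
= 188 * 1.6930
= 318.2833

318.2833


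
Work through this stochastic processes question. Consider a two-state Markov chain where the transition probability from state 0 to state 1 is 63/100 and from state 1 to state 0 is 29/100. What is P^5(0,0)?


Computing P^5 by matrix multiplication.
P = [[0.3700, 0.6300], [0.2900, 0.7100]]
After raising P to the power 5:
P^5(0,0) = 0.3152

0.3152


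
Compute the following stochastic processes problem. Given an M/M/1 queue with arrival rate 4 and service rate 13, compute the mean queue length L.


rho = 4/13 = 0.3077
L = rho/(1-rho)
= 0.3077/0.6923
= 0.4444

0.4444


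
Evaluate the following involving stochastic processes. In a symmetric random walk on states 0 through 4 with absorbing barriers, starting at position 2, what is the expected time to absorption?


For symmetric RW on 0,...,N with absorbing barriers, E(i) = i*(N-i)
E(2) = 2 * 2 = 4

4


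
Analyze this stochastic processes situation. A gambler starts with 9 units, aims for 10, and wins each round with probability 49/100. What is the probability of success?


Gambler's ruin formula:
r = q/p = 0.5100/0.4900 = 1.0408
P(win) = (1 - r^i)/(1 - r^N)
= (1 - 1.0408^9)/(1 - 1.0408^10)
= 0.8811

0.8811


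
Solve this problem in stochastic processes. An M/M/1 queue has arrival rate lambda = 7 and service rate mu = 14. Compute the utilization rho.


rho = lambda/mu
= 7/14
= 0.5000

0.5000


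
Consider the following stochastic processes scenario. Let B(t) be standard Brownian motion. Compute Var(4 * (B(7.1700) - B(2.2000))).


Var(alpha*(B(t)-B(s))) = alpha^2 * (t-s)
= 4^2 * (7.1700 - 2.2000)
= 16 * 4.9700
= 79.5200

79.5200


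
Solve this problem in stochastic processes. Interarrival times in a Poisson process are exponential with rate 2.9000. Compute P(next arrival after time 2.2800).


P(X > t) = exp(-lambda * t)
= exp(-2.9000 * 2.2800)
= exp(-6.6120) = 0.0013

0.0013


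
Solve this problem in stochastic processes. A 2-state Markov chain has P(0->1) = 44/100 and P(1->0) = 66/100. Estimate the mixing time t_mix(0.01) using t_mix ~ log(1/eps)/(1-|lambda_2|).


lambda_2 = |1 - p01 - p10| = |1 - 0.4400 - 0.6600| = 0.1000
t_mix ~ log(1/eps)/(1 - |lambda_2|)
= log(100)/(1 - 0.1000) = 4.6052/0.9000
= 5.1169

5.1169


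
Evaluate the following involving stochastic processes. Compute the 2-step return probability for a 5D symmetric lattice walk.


P(return in 2 steps) = P(reverse first step) = 1/(2d)
= 1/10
= 0.1000

0.1000


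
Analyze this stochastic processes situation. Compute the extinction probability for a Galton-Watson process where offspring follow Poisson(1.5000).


Since mu = 1.5000 > 1, extinction prob q < 1.
Solve s = exp(mu*(s-1)) iteratively.
q = 0.4172

0.4172


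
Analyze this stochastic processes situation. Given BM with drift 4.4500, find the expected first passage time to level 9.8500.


Expected first passage time = a/mu
= 9.8500/4.4500
= 2.2135

2.2135


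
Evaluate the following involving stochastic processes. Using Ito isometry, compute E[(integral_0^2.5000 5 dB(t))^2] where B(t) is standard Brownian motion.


By Ito isometry: E[(int f dB)^2] = int f^2 dt
= 5^2 * 2.5000
= 25 * 2.5000 = 62.5000

62.5000


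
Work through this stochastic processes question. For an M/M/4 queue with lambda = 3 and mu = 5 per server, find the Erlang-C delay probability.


a = lambda/mu = 0.6000
rho = a/c = 0.1500
Erlang-C formula applied:
C(c,a) = 0.0035

0.0035


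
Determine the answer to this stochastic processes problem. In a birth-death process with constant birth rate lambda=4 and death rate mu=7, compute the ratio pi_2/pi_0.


For birth-death process, pi_n/pi_0 = (lambda/mu)^n
= (4/7)^2
= 0.3265

0.3265


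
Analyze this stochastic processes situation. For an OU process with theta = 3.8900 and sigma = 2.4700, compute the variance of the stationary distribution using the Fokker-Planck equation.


Stationary variance = sigma^2 / (2*theta)
= 2.4700^2 / (2*3.8900)
= 6.1009 / 7.7800
= 0.7842

0.7842


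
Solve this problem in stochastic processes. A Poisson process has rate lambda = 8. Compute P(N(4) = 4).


P(N(t)=k) = (lambda*t)^k * exp(-lambda*t) / k!
lambda*t = 32
= 32^4 * exp(-32) / 4!
= 1048576 * 1.2664e-14 / 24
= 5.5331e-10

5.5331e-10


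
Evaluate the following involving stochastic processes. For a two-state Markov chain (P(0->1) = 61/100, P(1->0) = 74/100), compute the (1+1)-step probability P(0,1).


P^2 = P^1 * P^1
Computing via matrix multiplication of the transition matrix.
Entry (0,1) of P^2 = 0.3965

0.3965


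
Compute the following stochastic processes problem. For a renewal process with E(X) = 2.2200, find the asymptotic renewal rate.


Long-run renewal rate = 1/E(X)
= 1/2.2200
= 0.4505

0.4505


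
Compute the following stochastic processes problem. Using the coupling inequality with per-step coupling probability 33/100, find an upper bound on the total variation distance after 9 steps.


TV distance bound <= (1-delta)^n
= (1 - 0.3300)^9
= 0.6700^9
= 0.0272

0.0272


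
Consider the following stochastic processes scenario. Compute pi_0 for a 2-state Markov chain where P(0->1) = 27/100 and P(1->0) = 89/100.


Stationary distribution: pi_0 = p10/(p01+p10), pi_1 = p01/(p01+p10)
p01 = 0.2700, p10 = 0.8900
pi_0 = 0.7672

0.7672


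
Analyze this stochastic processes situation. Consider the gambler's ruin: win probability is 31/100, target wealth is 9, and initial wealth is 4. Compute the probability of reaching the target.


Gambler's ruin formula:
r = q/p = 0.6900/0.3100 = 2.2258
P(win) = (1 - r^i)/(1 - r^N)
= (1 - 2.2258^4)/(1 - 2.2258^9)
= 0.0176

0.0176


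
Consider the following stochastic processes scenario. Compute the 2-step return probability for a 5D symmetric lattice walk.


P(return in 2 steps) = P(reverse first step) = 1/(2d)
= 1/10
= 0.1000

0.1000


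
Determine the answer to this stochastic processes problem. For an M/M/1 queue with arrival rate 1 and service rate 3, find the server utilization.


rho = lambda/mu
= 1/3
= 0.3333

0.3333


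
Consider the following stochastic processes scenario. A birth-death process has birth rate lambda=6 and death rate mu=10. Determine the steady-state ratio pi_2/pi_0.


For birth-death process, pi_n/pi_0 = (lambda/mu)^n
= (6/10)^2
= 0.3600

0.3600


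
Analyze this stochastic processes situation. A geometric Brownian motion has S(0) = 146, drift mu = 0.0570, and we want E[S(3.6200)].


E[S(t)] = S(0) * exp(mu * t)
= 146 * exp(0.0570 * 3.6200)
= 146 * 1.2292
= 179.4590

179.4590


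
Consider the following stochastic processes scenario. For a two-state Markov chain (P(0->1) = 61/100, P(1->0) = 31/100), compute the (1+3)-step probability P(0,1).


P^4 = P^1 * P^3
Computing via matrix multiplication of the transition matrix.
Entry (0,1) of P^4 = 0.6630

0.6630


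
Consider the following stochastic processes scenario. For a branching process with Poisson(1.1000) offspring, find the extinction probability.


Since mu = 1.1000 > 1, extinction prob q < 1.
Solve s = exp(mu*(s-1)) iteratively.
q = 0.8239

0.8239


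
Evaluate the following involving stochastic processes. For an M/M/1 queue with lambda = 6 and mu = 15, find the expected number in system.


rho = 6/15 = 0.4000
L = rho/(1-rho)
= 0.4000/0.6000
= 0.6667

0.6667


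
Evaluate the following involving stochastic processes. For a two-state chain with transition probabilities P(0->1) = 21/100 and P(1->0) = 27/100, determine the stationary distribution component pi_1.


Stationary distribution: pi_0 = p10/(p01+p10), pi_1 = p01/(p01+p10)
p01 = 0.2100, p10 = 0.2700
pi_1 = 0.4375

0.4375


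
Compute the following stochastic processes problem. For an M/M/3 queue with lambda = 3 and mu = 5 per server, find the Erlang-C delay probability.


a = lambda/mu = 0.6000
rho = a/c = 0.2000
Erlang-C formula applied:
C(c,a) = 0.0247

0.0247


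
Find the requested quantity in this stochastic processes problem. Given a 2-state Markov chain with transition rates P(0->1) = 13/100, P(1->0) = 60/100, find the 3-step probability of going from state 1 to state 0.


Computing P^3 by matrix multiplication.
P = [[0.8700, 0.1300], [0.6000, 0.4000]]
After raising P to the power 3:
P^3(1,0) = 0.8057

0.8057


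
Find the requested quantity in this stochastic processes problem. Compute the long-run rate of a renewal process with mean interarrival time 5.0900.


Long-run renewal rate = 1/E(X)
= 1/5.0900
= 0.1965

0.1965


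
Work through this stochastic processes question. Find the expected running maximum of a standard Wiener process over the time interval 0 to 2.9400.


E(max B(s)) = sqrt(2t/pi)
= sqrt(2*2.9400/pi)
= sqrt(1.8717)
= 1.3681

1.3681


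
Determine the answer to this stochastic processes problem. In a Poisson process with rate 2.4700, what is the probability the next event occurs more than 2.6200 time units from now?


P(X > t) = exp(-lambda * t)
= exp(-2.4700 * 2.6200)
= exp(-6.4714) = 0.0015

0.0015


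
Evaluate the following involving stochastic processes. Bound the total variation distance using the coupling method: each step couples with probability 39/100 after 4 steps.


TV distance bound <= (1-delta)^n
= (1 - 0.3900)^4
= 0.6100^4
= 0.1385

0.1385


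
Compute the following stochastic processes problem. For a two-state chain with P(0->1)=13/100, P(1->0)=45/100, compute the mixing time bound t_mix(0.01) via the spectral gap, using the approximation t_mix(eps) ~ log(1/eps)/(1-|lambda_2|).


lambda_2 = |1 - p01 - p10| = |1 - 0.1300 - 0.4500| = 0.4200
t_mix ~ log(1/eps)/(1 - |lambda_2|)
= log(100)/(1 - 0.4200) = 4.6052/0.5800
= 7.9399

7.9399


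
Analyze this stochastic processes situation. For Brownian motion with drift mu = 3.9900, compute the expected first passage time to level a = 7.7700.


Expected first passage time = a/mu
= 7.7700/3.9900
= 1.9474

1.9474


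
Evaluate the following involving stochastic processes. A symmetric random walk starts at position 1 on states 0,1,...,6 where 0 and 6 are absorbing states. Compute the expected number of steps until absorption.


For symmetric RW on 0,...,N with absorbing barriers, E(i) = i*(N-i)
E(1) = 1 * 5 = 5

5


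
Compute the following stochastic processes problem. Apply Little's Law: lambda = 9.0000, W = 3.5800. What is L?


Little's Law: L = lambda * W
= 9.0000 * 3.5800
= 32.2200

32.2200


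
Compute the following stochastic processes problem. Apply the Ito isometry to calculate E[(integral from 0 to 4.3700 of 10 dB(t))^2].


By Ito isometry: E[(int f dB)^2] = int f^2 dt
= 10^2 * 4.3700
= 100 * 4.3700 = 437.0000

437.0000


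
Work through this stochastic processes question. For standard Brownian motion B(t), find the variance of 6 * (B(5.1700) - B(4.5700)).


Var(alpha*(B(t)-B(s))) = alpha^2 * (t-s)
= 6^2 * (5.1700 - 4.5700)
= 36 * 0.6000
= 21.6000

21.6000


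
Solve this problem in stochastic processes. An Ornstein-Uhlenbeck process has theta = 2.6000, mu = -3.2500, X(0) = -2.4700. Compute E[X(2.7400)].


E[X(t)] = mu + (X(0) - mu)*exp(-theta*t)
= -3.2500 + (-2.4700 - -3.2500)*exp(-2.6000*2.7400)
= -3.2500 + 0.7800 * 8.0554e-04
= -3.2494

-3.2494


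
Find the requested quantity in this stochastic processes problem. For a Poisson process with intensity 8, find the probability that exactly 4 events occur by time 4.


P(N(t)=k) = (lambda*t)^k * exp(-lambda*t) / k!
lambda*t = 32
= 32^4 * exp(-32) / 4!
= 1048576 * 1.2664e-14 / 24
= 5.5331e-10

5.5331e-10


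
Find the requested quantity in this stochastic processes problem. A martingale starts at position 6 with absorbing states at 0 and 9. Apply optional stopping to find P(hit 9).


By optional stopping theorem: E(M at tau) = M(0) = 6
P(hit 9)*9 + P(hit 0)*0 = 6
P(hit 9) = (6 - 0)/(9 - 0) = 2/3 = 0.6667

0.6667


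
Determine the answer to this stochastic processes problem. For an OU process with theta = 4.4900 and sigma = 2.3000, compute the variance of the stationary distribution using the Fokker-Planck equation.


Stationary variance = sigma^2 / (2*theta)
= 2.3000^2 / (2*4.4900)
= 5.2900 / 8.9800
= 0.5891

0.5891


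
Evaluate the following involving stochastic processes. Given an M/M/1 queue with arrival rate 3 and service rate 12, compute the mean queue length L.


rho = 3/12 = 0.2500
L = rho/(1-rho)
= 0.2500/0.7500
= 0.3333

0.3333


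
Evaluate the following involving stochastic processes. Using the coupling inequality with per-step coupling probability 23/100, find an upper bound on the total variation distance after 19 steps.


TV distance bound <= (1-delta)^n
= (1 - 0.2300)^19
= 0.7700^19
= 0.0070

0.0070


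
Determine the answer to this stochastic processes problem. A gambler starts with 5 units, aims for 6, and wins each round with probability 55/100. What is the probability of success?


Gambler's ruin formula:
r = q/p = 0.4500/0.5500 = 0.8182
P(win) = (1 - r^i)/(1 - r^N)
= (1 - 0.8182^5)/(1 - 0.8182^6)
= 0.9048

0.9048


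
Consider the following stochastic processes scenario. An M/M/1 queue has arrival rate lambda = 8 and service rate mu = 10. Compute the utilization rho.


rho = lambda/mu
= 8/10
= 0.8000

0.8000


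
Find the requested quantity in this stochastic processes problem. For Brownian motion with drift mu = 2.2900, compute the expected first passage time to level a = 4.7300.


Expected first passage time = a/mu
= 4.7300/2.2900
= 2.0655

2.0655


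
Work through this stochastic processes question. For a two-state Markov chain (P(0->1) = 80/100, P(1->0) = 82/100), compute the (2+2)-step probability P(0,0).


P^4 = P^2 * P^2
Computing via matrix multiplication of the transition matrix.
Entry (0,0) of P^4 = 0.5791

0.5791


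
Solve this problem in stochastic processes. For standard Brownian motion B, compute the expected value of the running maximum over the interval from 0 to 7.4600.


E(max B(s)) = sqrt(2t/pi)
= sqrt(2*7.4600/pi)
= sqrt(4.7492)
= 2.1793

2.1793


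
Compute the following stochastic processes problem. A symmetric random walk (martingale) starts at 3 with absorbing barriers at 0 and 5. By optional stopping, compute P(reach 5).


By optional stopping theorem: E(M at tau) = M(0) = 3
P(hit 5)*5 + P(hit 0)*0 = 3
P(hit 5) = (3 - 0)/(5 - 0) = 3/5 = 0.6000

0.6000


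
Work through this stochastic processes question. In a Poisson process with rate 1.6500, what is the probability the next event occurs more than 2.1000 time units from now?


P(X > t) = exp(-lambda * t)
= exp(-1.6500 * 2.1000)
= exp(-3.4650) = 0.0313

0.0313


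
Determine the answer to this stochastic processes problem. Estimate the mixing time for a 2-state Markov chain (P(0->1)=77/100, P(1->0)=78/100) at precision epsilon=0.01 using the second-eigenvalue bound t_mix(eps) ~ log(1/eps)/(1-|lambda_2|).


lambda_2 = |1 - p01 - p10| = |1 - 0.7700 - 0.7800| = 0.5500
t_mix ~ log(1/eps)/(1 - |lambda_2|)
= log(100)/(1 - 0.5500) = 4.6052/0.4500
= 10.2337

10.2337


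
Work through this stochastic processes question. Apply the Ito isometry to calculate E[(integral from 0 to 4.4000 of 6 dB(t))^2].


By Ito isometry: E[(int f dB)^2] = int f^2 dt
= 6^2 * 4.4000
= 36 * 4.4000 = 158.4000

158.4000


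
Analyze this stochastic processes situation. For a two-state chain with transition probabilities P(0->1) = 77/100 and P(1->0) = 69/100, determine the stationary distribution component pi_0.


Stationary distribution: pi_0 = p10/(p01+p10), pi_1 = p01/(p01+p10)
p01 = 0.7700, p10 = 0.6900
pi_0 = 0.4726

0.4726


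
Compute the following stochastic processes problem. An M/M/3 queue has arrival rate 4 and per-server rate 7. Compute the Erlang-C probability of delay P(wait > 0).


a = lambda/mu = 0.5714
rho = a/c = 0.1905
Erlang-C formula applied:
C(c,a) = 0.0217

0.0217


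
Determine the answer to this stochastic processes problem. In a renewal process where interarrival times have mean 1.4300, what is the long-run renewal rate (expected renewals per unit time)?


Long-run renewal rate = 1/E(X)
= 1/1.4300
= 0.6993

0.6993


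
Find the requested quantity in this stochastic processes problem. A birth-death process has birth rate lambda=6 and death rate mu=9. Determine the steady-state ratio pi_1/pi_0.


For birth-death process, pi_n/pi_0 = (lambda/mu)^n
= (6/9)^1
= 0.6667

0.6667


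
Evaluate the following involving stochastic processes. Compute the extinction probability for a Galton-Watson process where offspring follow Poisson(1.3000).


Since mu = 1.3000 > 1, extinction prob q < 1.
Solve s = exp(mu*(s-1)) iteratively.
q = 0.5770

0.5770


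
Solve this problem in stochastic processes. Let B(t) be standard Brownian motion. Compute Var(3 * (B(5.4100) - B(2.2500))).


Var(alpha*(B(t)-B(s))) = alpha^2 * (t-s)
= 3^2 * (5.4100 - 2.2500)
= 9 * 3.1600
= 28.4400

28.4400


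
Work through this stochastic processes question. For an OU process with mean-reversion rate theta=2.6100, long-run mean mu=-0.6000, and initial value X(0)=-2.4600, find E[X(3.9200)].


E[X(t)] = mu + (X(0) - mu)*exp(-theta*t)
= -0.6000 + (-2.4600 - -0.6000)*exp(-2.6100*3.9200)
= -0.6000 + -1.8600 * 3.6029e-05
= -0.6001

-0.6001


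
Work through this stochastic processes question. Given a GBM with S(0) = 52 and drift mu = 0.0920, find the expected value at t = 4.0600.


E[S(t)] = S(0) * exp(mu * t)
= 52 * exp(0.0920 * 4.0600)
= 52 * 1.4528
= 75.5477

75.5477


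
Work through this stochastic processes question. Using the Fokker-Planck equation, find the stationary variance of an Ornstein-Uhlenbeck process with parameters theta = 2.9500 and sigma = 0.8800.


Stationary variance = sigma^2 / (2*theta)
= 0.8800^2 / (2*2.9500)
= 0.7744 / 5.9000
= 0.1313

0.1313


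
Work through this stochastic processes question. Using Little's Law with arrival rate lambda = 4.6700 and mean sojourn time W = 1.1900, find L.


Little's Law: L = lambda * W
= 4.6700 * 1.1900
= 5.5573

5.5573


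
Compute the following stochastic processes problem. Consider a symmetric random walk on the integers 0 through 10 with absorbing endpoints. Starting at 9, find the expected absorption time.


For symmetric RW on 0,...,N with absorbing barriers, E(i) = i*(N-i)
E(9) = 9 * 1 = 9

9


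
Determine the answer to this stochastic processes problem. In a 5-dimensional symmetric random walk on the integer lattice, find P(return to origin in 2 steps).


P(return in 2 steps) = P(reverse first step) = 1/(2d)
= 1/10
= 0.1000

0.1000


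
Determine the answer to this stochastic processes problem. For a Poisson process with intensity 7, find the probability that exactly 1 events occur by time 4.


P(N(t)=k) = (lambda*t)^k * exp(-lambda*t) / k!
lambda*t = 28
= 28^1 * exp(-28) / 1!
= 28 * 6.9144e-13 / 1
= 1.9360e-11

1.9360e-11


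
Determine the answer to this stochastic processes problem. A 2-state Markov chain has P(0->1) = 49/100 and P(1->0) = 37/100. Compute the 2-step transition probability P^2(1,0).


Computing P^2 by matrix multiplication.
P = [[0.5100, 0.4900], [0.3700, 0.6300]]
After raising P to the power 2:
P^2(1,0) = 0.4218

0.4218


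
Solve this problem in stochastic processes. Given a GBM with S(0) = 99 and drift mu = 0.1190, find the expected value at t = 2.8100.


E[S(t)] = S(0) * exp(mu * t)
= 99 * exp(0.1190 * 2.8100)
= 99 * 1.3971
= 138.3117

138.3117


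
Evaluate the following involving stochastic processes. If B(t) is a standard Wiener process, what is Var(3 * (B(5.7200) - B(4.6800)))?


Var(alpha*(B(t)-B(s))) = alpha^2 * (t-s)
= 3^2 * (5.7200 - 4.6800)
= 9 * 1.0400
= 9.3600

9.3600


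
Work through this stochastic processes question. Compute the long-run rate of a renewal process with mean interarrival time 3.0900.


Long-run renewal rate = 1/E(X)
= 1/3.0900
= 0.3236

0.3236


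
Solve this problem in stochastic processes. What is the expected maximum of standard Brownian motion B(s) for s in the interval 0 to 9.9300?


E(max B(s)) = sqrt(2t/pi)
= sqrt(2*9.9300/pi)
= sqrt(6.3216)
= 2.5143

2.5143


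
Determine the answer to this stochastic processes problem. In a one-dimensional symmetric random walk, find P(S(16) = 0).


P(S(16) = 0) = C(16,8) / 4^8
= 12870 / 65536
= 0.1964

0.1964


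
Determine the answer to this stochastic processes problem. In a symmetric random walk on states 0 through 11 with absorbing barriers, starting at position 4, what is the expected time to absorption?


For symmetric RW on 0,...,N with absorbing barriers, E(i) = i*(N-i)
E(4) = 4 * 7 = 28

28


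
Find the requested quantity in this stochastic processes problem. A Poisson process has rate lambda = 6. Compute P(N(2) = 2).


P(N(t)=k) = (lambda*t)^k * exp(-lambda*t) / k!
lambda*t = 12
= 12^2 * exp(-12) / 2!
= 144 * 6.1442e-06 / 2
= 4.4238e-04

4.4238e-04


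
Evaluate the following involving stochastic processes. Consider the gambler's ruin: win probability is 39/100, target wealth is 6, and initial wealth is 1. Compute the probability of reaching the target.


Gambler's ruin formula:
r = q/p = 0.6100/0.3900 = 1.5641
P(win) = (1 - r^i)/(1 - r^N)
= (1 - 1.5641^1)/(1 - 1.5641^6)
= 0.0414

0.0414


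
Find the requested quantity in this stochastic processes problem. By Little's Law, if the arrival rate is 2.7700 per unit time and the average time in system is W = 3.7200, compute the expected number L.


Little's Law: L = lambda * W
= 2.7700 * 3.7200
= 10.3044

10.3044


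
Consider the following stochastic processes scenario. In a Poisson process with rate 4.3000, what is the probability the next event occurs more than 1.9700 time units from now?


P(X > t) = exp(-lambda * t)
= exp(-4.3000 * 1.9700)
= exp(-8.4710) = 2.0946e-04

2.0946e-04


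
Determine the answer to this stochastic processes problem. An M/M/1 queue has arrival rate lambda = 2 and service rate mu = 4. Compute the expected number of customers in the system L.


rho = 2/4 = 0.5000
L = rho/(1-rho)
= 0.5000/0.5000
= 1.0000

1.0000


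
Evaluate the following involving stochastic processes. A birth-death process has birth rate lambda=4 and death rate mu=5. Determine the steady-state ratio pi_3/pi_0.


For birth-death process, pi_n/pi_0 = (lambda/mu)^n
= (4/5)^3
= 0.5120

0.5120
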